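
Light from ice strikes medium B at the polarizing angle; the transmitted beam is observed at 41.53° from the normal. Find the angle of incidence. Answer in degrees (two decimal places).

At Brewster's angle the reflected and refracted rays are perpendicular, so θ_B + θ_t = 90°.
θ_B = 90° − 41.53° = 48.47°.

θ_B ≈ 48.47°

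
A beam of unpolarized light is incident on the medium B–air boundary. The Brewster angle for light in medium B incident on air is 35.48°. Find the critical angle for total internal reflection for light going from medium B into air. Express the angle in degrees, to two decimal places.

tan θ_B = n₂/n₁ = tan 35.48° = 0.7128.
Total internal reflection: sin θ_c = n₂/n₁ = 0.7128.
θ_c = arcsin(0.7128) = 45.46°.

θ_c ≈ 45.46°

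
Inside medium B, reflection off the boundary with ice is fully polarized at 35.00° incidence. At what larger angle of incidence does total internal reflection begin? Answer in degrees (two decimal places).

n₂/n₁ = tan 35.00° = 0.7002; the critical angle satisfies sin θ_c = n₂/n₁.
θ_c = arcsin(0.7002) = 44.44°.

θ_c ≈ 44.44°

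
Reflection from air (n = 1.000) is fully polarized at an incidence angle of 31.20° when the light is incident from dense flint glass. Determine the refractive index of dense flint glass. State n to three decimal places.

Brewster's law: tan θ_B = n₂/n₁ (light incident in dense flint glass, refracted into air).
n₁ = n₂ / tan θ_B = 1.000 / tan 31.20° = 1.651.

n ≈ 1.651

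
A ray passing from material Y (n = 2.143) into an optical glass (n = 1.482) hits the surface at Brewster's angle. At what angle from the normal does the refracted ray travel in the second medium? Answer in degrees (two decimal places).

θ_t ≈ 55.33°

tan θ_B = n₂/n₁ = 1.482/2.143 = 0.6916, so θ_B = 34.67°.
Since θ_B + θ_t = 90° at Brewster incidence, θ_t = 90° − 34.67° = 55.33°.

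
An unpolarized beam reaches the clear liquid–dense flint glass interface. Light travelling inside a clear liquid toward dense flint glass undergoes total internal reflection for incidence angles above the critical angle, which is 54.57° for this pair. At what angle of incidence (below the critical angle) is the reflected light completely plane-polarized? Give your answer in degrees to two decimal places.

At the critical angle sin θ_c = n₂/n₁, giving n₂/n₁ = sin 54.57° = 0.8148.
Then tan θ_B = n₂/n₁ = 0.8148, so θ_B = arctan 0.8148 = 39.17°.

θ_B ≈ 39.17°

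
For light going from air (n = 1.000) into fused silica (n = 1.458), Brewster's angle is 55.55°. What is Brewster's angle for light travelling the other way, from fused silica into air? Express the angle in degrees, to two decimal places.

tan θ_B' = n₁/n₂ = 1/tan θ_B, so θ_B' = 90° − θ_B.
θ_B' = 90° − 55.55° = 34.45°.

θ_B' ≈ 34.45°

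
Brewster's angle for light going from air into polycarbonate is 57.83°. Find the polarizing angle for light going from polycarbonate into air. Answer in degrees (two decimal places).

θ_B' ≈ 32.17°

Reversing the direction swaps n₁ and n₂, so tan θ_B' = 1/tan θ_B and θ_B' = 90° − θ_B.
Hence θ_B' = 90° − 57.83° = 32.17°.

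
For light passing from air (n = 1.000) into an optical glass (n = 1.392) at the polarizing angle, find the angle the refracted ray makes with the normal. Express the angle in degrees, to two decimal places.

First find Brewster's angle: tan θ_B = 1.392/1.000 = 1.3920, giving θ_B = 54.31°.
Since θ_B + θ_t = 90° at Brewster incidence, θ_t = 90° − 54.31° = 35.69°.

θ_t ≈ 35.69°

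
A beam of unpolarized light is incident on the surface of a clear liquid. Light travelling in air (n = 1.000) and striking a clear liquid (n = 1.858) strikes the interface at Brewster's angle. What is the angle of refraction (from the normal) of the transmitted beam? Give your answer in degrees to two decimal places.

θ_t ≈ 28.29°

θ_B = arctan(n₂/n₁) = arctan(1.858/1.000) = 61.71°.
At Brewster's angle the reflected and refracted rays are perpendicular, so θ_t = 90° − θ_B = 90° − 61.71° = 28.29°.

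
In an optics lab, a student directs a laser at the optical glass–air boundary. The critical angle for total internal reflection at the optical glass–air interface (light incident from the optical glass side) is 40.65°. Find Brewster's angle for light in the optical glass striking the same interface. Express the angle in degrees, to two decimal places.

θ_B ≈ 33.08°

n₂/n₁ = sin θ_c = sin 40.65° = 0.6514.
tan θ_B equals the same ratio, so θ_B = arctan(0.6514) = 33.08°.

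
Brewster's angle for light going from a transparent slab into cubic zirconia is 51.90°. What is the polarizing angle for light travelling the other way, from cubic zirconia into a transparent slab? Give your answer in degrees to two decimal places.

Reversing the direction swaps n₁ and n₂, so tan θ_B' = 1/tan θ_B and θ_B' = 90° − θ_B.
Hence θ_B' = 90° − 51.90° = 38.10°.

θ_B' ≈ 38.10°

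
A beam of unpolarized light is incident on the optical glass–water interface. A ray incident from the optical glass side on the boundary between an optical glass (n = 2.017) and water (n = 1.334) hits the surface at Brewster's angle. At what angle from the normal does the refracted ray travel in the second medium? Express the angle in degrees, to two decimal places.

First find Brewster's angle: tan θ_B = 1.334/2.017 = 0.6614, giving θ_B = 33.48°.
Since θ_B + θ_t = 90° at Brewster incidence, θ_t = 90° − 33.48° = 56.52°.

θ_t ≈ 56.52°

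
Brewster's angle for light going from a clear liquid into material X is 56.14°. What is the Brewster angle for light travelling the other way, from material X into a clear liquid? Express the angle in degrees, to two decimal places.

tan θ_B' = n₁/n₂ = 1/tan θ_B, so θ_B' = 90° − θ_B.
θ_B' = 90° − 56.14° = 33.86°.

θ_B' ≈ 33.86°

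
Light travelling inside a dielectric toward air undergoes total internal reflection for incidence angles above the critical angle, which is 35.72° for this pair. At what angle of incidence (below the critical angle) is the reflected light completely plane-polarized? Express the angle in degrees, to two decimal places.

n₂/n₁ = sin θ_c = sin 35.72° = 0.5838.
tan θ_B equals the same ratio, so θ_B = arctan(0.5838) = 30.28°.

θ_B ≈ 30.28°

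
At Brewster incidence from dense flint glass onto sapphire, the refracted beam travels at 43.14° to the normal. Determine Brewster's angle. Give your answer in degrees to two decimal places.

θ_B ≈ 46.86°

Brewster's condition makes the reflected and refracted beams perpendicular: θ_B + θ_t = 90°.
So θ_B = 90° − θ_t = 90° − 43.14° = 46.86°.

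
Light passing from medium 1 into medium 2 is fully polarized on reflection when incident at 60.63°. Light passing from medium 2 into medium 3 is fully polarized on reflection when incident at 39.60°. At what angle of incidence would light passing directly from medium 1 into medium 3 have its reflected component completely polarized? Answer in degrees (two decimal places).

θ_B ≈ 55.77°

n₂/n₁ = tan 60.63° = 1.7769 and n₃/n₂ = tan 39.60° = 0.8273.
So n₃/n₁ = (n₂/n₁)(n₃/n₂) = 1.7769 × 0.8273 = 1.4700.
θ_B(1→3) = arctan(1.4700) = 55.77°.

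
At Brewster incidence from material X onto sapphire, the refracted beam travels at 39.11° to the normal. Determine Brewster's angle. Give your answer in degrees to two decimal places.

θ_B ≈ 50.89°

Brewster's condition makes the reflected and refracted beams perpendicular: θ_B + θ_t = 90°.
θ_B = 90° − 39.11° = 50.89°.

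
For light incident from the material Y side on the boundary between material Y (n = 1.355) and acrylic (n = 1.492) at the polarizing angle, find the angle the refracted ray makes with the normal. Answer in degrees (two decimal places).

θ_t ≈ 42.25°

tan θ_B = n₂/n₁ = 1.492/1.355 = 1.1011, so θ_B = 47.75°.
At Brewster's angle the reflected and refracted rays are perpendicular, so θ_t = 90° − θ_B = 90° − 47.75° = 42.25°.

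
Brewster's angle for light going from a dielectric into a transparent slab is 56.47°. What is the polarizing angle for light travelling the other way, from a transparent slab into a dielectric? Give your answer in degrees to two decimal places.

θ_B' ≈ 33.53°

tan θ_B' = n₁/n₂ = 1/tan θ_B, so θ_B' = 90° − θ_B.
θ_B' = 90° − 56.47° = 33.53°.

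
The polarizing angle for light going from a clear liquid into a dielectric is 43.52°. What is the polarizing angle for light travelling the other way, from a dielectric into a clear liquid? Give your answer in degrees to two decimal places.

The two Brewster angles are complementary: θ_B' = 90° − θ_B = 90° − 43.52° = 46.48°.

θ_B' ≈ 46.48°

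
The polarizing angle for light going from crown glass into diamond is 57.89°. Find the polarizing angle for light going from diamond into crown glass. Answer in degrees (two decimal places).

θ_B' ≈ 32.11°

Reversing the direction swaps n₁ and n₂, so tan θ_B' = 1/tan θ_B and θ_B' = 90° − θ_B.
Hence θ_B' = 90° − 57.89° = 32.11°.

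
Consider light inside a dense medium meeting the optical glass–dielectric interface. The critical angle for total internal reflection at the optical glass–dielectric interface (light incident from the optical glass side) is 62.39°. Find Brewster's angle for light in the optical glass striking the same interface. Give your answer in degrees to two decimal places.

n₂/n₁ = sin θ_c = sin 62.39° = 0.8861.
tan θ_B equals the same ratio, so θ_B = arctan(0.8861) = 41.54°.

θ_B ≈ 41.54°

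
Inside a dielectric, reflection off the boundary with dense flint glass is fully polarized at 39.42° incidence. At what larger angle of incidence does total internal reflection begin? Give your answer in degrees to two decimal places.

n₂/n₁ = tan 39.42° = 0.8220; the critical angle satisfies sin θ_c = n₂/n₁.
θ_c = arcsin(0.8220) = 55.28°.

θ_c ≈ 55.28°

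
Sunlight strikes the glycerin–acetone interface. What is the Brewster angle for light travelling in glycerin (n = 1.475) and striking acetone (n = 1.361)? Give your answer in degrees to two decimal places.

Here n₂/n₁ = 1.361/1.475 = 0.9227, and Brewster's law gives tan θ_B = n₂/n₁.
θ_B = arctan(0.9227) = 42.70°.

θ_B ≈ 42.70°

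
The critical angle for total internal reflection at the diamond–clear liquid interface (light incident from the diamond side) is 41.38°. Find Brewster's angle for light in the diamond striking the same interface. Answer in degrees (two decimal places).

θ_B ≈ 33.47°

At the critical angle sin θ_c = n₂/n₁, giving n₂/n₁ = sin 41.38° = 0.6610.
Then tan θ_B = n₂/n₁ = 0.6610, so θ_B = arctan 0.6610 = 33.47°.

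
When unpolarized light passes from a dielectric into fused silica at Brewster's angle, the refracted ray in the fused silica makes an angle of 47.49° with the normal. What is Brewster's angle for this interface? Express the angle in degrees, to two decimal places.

θ_B ≈ 42.51°

Brewster's condition makes the reflected and refracted beams perpendicular: θ_B + θ_t = 90°.
So θ_B = 90° − θ_t = 90° − 47.49° = 42.51°.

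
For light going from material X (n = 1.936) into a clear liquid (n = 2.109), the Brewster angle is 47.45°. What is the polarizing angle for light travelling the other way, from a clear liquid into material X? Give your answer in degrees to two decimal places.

θ_B' ≈ 42.55°

Reversing the direction swaps n₁ and n₂, so tan θ_B' = 1/tan θ_B and θ_B' = 90° − θ_B.
Hence θ_B' = 90° − 47.45° = 42.55°.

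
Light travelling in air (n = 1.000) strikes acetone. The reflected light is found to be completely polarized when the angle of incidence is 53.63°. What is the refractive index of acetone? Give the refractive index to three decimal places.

Full polarization of the reflected beam means tan θ_B = n₂/n₁, where n₁ is the incident medium (air).
n₂ = n₁ tan θ_B = 1.000 × tan 53.63° = 1.358.

n ≈ 1.358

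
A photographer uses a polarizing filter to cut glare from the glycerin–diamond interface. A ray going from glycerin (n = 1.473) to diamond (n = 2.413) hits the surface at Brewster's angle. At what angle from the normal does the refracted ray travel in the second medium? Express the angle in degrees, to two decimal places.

θ_B = arctan(n₂/n₁) = arctan(2.413/1.473) = 58.60°.
The refracted ray is perpendicular to the reflected ray, so θ_t = 90° − θ_B = 31.40°.

θ_t ≈ 31.40°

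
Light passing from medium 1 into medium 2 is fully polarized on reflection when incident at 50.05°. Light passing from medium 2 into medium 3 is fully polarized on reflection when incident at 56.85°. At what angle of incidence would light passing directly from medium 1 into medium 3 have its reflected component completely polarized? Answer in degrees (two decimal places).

n₂/n₁ = tan 50.05° = 1.1939 and n₃/n₂ = tan 56.85° = 1.5311.
Multiplying, n₃/n₁ = 1.1939 × 1.5311 = 1.8279, and θ_B(1→3) = arctan 1.8279 = 61.32°.

θ_B ≈ 61.32°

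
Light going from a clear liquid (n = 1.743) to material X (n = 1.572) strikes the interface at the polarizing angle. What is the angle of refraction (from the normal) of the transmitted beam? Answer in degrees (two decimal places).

θ_t ≈ 47.95°

θ_B = arctan(n₂/n₁) = arctan(1.572/1.743) = 42.05°.
Since θ_B + θ_t = 90° at Brewster incidence, θ_t = 90° − 42.05° = 47.95°.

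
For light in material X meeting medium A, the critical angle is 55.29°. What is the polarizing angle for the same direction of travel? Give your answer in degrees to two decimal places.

n₂/n₁ = sin θ_c = sin 55.29° = 0.8220.
tan θ_B equals the same ratio, so θ_B = arctan(0.8220) = 39.42°.

θ_B ≈ 39.42°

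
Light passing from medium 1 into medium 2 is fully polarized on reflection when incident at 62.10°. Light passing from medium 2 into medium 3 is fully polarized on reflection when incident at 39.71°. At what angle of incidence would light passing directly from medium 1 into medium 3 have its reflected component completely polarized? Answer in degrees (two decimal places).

n₂/n₁ = tan 62.10° = 1.8887 and n₃/n₂ = tan 39.71° = 0.8305.
So n₃/n₁ = (n₂/n₁)(n₃/n₂) = 1.8887 × 0.8305 = 1.5686.
θ_B(1→3) = arctan(1.5686) = 57.48°.

θ_B ≈ 57.48°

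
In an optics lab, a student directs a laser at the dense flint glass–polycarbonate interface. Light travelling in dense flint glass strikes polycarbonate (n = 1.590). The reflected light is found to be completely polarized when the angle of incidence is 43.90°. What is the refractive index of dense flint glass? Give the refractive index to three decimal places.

Brewster's law: tan θ_B = n₂/n₁ (light incident in dense flint glass, refracted into polycarbonate).
n₁ = n₂ / tan θ_B = 1.590 / tan 43.90° = 1.652.

n ≈ 1.652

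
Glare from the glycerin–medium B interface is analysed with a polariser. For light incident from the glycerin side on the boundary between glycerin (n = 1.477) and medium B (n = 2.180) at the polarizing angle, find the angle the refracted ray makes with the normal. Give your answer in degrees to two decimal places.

θ_t ≈ 34.12°

tan θ_B = n₂/n₁ = 2.180/1.477 = 1.4760, so θ_B = 55.88°.
The refracted ray is perpendicular to the reflected ray, so θ_t = 90° − θ_B = 34.12°.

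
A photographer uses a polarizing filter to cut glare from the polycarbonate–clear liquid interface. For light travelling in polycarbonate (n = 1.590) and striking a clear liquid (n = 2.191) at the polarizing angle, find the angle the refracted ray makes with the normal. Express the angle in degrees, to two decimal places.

θ_t ≈ 35.97°

tan θ_B = n₂/n₁ = 2.191/1.590 = 1.3780, so θ_B = 54.03°.
At Brewster's angle the reflected and refracted rays are perpendicular, so θ_t = 90° − θ_B = 90° − 54.03° = 35.97°.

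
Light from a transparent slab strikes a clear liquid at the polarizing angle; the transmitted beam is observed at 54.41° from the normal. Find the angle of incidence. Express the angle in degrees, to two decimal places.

Since the reflected and refracted rays are at right angles at the polarizing angle, θ_B + θ_t = 90°.
θ_B = 90° − 54.41° = 35.59°.

θ_B ≈ 35.59°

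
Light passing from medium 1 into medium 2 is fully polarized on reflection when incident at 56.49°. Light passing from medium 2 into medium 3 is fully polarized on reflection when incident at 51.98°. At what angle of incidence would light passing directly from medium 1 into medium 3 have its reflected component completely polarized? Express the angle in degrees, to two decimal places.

n₂/n₁ = tan 56.49° = 1.5103 and n₃/n₂ = tan 51.98° = 1.2790.
n₃/n₁ = 1.9317. Then tan θ_B(1→3) = n₃/n₁, so θ_B(1→3) = arctan(1.9317) = 62.63°.

θ_B ≈ 62.63°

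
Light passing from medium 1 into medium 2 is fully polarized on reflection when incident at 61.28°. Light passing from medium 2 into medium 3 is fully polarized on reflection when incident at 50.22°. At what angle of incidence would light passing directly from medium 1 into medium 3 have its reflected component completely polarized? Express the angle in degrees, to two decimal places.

θ_B ≈ 65.48°

Each Brewster angle gives a ratio: n₂/n₁ = tan 61.28° = 1.8250, n₃/n₂ = tan 50.22° = 1.2011.
Multiplying, n₃/n₁ = 1.8250 × 1.2011 = 2.1920, and θ_B(1→3) = arctan 2.1920 = 65.48°.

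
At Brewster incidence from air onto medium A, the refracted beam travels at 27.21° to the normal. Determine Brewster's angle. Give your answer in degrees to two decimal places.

θ_B ≈ 62.79°

Since the reflected and refracted rays are at right angles at the polarizing angle, θ_B + θ_t = 90°.
θ_B = 90° − 27.21° = 62.79°.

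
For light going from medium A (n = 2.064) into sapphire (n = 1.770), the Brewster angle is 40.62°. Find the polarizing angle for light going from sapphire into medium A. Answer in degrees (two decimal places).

tan θ_B' = n₁/n₂ = 1/tan θ_B, so θ_B' = 90° − θ_B.
θ_B' = 90° − 40.62° = 49.38°.

θ_B' ≈ 49.38°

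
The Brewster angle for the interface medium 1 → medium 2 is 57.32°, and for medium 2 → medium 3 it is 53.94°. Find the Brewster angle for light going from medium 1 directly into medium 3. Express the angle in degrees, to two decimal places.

θ_B ≈ 64.96°

Each Brewster angle gives a ratio: n₂/n₁ = tan 57.32° = 1.5589, n₃/n₂ = tan 53.94° = 1.3734.
So n₃/n₁ = (n₂/n₁)(n₃/n₂) = 1.5589 × 1.3734 = 2.1409.
θ_B(1→3) = arctan(2.1409) = 64.96°.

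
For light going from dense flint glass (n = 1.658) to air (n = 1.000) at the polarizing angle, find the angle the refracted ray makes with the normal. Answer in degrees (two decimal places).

tan θ_B = n₂/n₁ = 1.000/1.658 = 0.6031, so θ_B = 31.10°.
Since θ_B + θ_t = 90° at Brewster incidence, θ_t = 90° − 31.10° = 58.90°.

θ_t ≈ 58.90°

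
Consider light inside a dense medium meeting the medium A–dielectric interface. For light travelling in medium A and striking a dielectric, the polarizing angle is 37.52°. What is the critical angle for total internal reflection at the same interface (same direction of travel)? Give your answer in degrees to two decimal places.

n₂/n₁ = tan 37.52° = 0.7679; the critical angle satisfies sin θ_c = n₂/n₁.
θ_c = arcsin(0.7679) = 50.16°.

θ_c ≈ 50.16°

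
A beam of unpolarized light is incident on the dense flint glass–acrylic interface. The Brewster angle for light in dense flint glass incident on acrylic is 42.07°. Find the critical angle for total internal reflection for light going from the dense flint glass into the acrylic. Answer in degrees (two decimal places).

θ_c ≈ 64.50°

tan θ_B = n₂/n₁ = tan 42.07° = 0.9026.
Total internal reflection: sin θ_c = n₂/n₁ = 0.9026.
θ_c = arcsin(0.9026) = 64.50°.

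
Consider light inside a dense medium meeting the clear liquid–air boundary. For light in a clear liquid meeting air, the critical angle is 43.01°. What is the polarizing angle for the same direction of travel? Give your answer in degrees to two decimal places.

At the critical angle sin θ_c = n₂/n₁, giving n₂/n₁ = sin 43.01° = 0.6821.
Then tan θ_B = n₂/n₁ = 0.6821, so θ_B = arctan 0.6821 = 34.30°.

θ_B ≈ 34.30°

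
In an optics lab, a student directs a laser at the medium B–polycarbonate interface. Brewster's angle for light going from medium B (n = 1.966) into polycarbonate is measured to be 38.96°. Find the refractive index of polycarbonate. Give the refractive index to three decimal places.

At Brewster's angle, tan θ_B = n₂/n₁ with n₁ on the incident side (medium B) and n₂ on the transmitted side (polycarbonate).
n₂ = n₁ tan θ_B = 1.966 × tan 38.96° = 1.590.

n ≈ 1.590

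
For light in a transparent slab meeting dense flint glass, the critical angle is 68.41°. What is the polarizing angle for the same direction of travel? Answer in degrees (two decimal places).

At the critical angle sin θ_c = n₂/n₁, giving n₂/n₁ = sin 68.41° = 0.9298.
Then tan θ_B = n₂/n₁ = 0.9298, so θ_B = arctan 0.9298 = 42.92°.

θ_B ≈ 42.92°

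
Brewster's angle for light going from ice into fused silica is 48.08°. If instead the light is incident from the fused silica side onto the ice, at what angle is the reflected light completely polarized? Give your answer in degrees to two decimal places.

tan θ_B' = n₁/n₂ = 1/tan θ_B, so θ_B' = 90° − θ_B.
θ_B' = 90° − 48.08° = 41.92°.

θ_B' ≈ 41.92°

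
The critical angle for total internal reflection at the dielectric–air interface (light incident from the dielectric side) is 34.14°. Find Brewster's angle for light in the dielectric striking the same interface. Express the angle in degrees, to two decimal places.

n₂/n₁ = sin θ_c = sin 34.14° = 0.5612.
tan θ_B equals the same ratio, so θ_B = arctan(0.5612) = 29.30°.

θ_B ≈ 29.30°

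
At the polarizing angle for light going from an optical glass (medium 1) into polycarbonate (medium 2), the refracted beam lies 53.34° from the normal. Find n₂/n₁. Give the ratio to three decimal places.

θ_B + θ_t = 90°, so θ_B = 90° − 53.34° = 36.66°.
tan θ_B = n₂/n₁, so n₂/n₁ = tan 36.66° = 0.744.

n₂/n₁ ≈ 0.744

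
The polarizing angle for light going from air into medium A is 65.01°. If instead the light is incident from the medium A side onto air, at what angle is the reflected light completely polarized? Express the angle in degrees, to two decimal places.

The two Brewster angles are complementary: θ_B' = 90° − θ_B = 90° − 65.01° = 24.99°.

θ_B' ≈ 24.99°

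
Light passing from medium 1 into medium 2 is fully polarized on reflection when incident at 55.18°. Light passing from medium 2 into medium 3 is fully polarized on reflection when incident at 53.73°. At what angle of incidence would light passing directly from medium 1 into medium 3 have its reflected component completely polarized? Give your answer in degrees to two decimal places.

tan θ_B(1→2) = n₂/n₁ = tan 55.18° = 1.4377.
tan θ_B(2→3) = n₃/n₂ = tan 53.73° = 1.3628.
Multiplying, n₃/n₁ = 1.4377 × 1.3628 = 1.9594, and θ_B(1→3) = arctan 1.9594 = 62.96°.

θ_B ≈ 62.96°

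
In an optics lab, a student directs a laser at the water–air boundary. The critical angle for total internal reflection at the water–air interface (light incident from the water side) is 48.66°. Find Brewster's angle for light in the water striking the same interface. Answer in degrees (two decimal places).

sin θ_c = n₂/n₁, so n₂/n₁ = sin 48.66° = 0.7508.
Brewster: tan θ_B = n₂/n₁ = 0.7508.
θ_B = arctan(0.7508) = 36.90°.

θ_B ≈ 36.90°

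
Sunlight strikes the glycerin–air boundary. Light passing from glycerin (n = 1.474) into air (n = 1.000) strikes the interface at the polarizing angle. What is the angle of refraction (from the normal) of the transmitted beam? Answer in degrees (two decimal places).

First find Brewster's angle: tan θ_B = 1.000/1.474 = 0.6784, giving θ_B = 34.15°.
Since θ_B + θ_t = 90° at Brewster incidence, θ_t = 90° − 34.15° = 55.85°.

θ_t ≈ 55.85°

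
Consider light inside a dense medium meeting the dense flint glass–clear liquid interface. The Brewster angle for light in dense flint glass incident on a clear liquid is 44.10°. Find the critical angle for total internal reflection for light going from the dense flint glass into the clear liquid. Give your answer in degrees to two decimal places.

From Brewster, n₂/n₁ = tan θ_B = tan 44.10° = 0.9691.
Then sin θ_c = n₂/n₁ = 0.9691, so θ_c = arcsin 0.9691 = 75.71°.

θ_c ≈ 75.71°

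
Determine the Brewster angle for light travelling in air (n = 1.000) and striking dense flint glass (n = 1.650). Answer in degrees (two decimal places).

θ_B ≈ 58.78°

At Brewster's angle the reflected and refracted rays are perpendicular, which with Snell's law gives tan θ_B = n₂/n₁.
Here n₂/n₁ = 1.650/1.000 = 1.6500, and Brewster's law gives tan θ_B = n₂/n₁.
So θ_B = arctan 1.6500 = 58.78°.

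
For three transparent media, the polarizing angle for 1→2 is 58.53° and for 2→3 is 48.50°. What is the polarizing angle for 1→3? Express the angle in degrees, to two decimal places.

n₂/n₁ = tan 58.53° = 1.6338 and n₃/n₂ = tan 48.50° = 1.1303.
So n₃/n₁ = (n₂/n₁)(n₃/n₂) = 1.6338 × 1.1303 = 1.8466.
θ_B(1→3) = arctan(1.8466) = 61.56°.

θ_B ≈ 61.56°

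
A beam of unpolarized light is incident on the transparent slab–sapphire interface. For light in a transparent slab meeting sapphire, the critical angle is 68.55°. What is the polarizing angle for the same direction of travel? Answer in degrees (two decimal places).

θ_B ≈ 42.95°

sin θ_c = n₂/n₁, so n₂/n₁ = sin 68.55° = 0.9307.
Brewster: tan θ_B = n₂/n₁ = 0.9307.
θ_B = arctan(0.9307) = 42.95°.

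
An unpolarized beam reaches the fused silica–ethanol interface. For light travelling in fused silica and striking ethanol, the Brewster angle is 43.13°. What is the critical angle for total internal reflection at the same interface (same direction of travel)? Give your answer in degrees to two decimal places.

n₂/n₁ = tan 43.13° = 0.9368; the critical angle satisfies sin θ_c = n₂/n₁.
θ_c = arcsin(0.9368) = 69.52°.

θ_c ≈ 69.52°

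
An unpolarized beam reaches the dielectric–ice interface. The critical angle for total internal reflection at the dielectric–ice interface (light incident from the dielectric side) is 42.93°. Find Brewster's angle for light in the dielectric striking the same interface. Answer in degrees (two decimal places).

θ_B ≈ 34.26°

n₂/n₁ = sin θ_c = sin 42.93° = 0.6811.
tan θ_B equals the same ratio, so θ_B = arctan(0.6811) = 34.26°.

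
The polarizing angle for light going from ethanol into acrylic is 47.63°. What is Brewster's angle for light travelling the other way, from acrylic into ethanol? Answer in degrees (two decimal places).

The two Brewster angles are complementary: θ_B' = 90° − θ_B = 90° − 47.63° = 42.37°.

θ_B' ≈ 42.37°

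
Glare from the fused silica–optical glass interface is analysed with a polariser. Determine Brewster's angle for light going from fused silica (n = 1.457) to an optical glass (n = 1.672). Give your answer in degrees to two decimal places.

θ_B ≈ 48.93°

At Brewster's angle the reflected and refracted rays are perpendicular, which with Snell's law gives tan θ_B = n₂/n₁.
Brewster's condition: tan θ_B = n₂/n₁ = 1.672/1.457 = 1.1476.
θ_B = arctan(1.1476) = 48.93°.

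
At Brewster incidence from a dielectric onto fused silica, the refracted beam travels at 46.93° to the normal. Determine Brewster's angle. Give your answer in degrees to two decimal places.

Since the reflected and refracted rays are at right angles at the polarizing angle, θ_B + θ_t = 90°.
θ_B = 90° − 46.93° = 43.07°.

θ_B ≈ 43.07°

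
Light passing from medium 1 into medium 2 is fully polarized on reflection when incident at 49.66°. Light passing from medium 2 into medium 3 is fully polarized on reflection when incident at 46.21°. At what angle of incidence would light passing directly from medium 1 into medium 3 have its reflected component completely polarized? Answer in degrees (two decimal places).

Each Brewster angle gives a ratio: n₂/n₁ = tan 49.66° = 1.1775, n₃/n₂ = tan 46.21° = 1.0432.
So n₃/n₁ = (n₂/n₁)(n₃/n₂) = 1.1775 × 1.0432 = 1.2283.
θ_B(1→3) = arctan(1.2283) = 50.85°.

θ_B ≈ 50.85°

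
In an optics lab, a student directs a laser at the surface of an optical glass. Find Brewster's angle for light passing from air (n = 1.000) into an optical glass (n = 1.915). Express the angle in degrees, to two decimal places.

θ_B ≈ 62.43°

At Brewster's angle the reflected and refracted rays are perpendicular, which with Snell's law gives tan θ_B = n₂/n₁.
Here n₂/n₁ = 1.915/1.000 = 1.9150, and Brewster's law gives tan θ_B = n₂/n₁.
So θ_B = arctan 1.9150 = 62.43°.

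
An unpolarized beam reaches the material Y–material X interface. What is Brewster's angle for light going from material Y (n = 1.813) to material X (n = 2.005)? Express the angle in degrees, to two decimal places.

Here n₂/n₁ = 2.005/1.813 = 1.1059, and Brewster's law gives tan θ_B = n₂/n₁.
θ_B = arctan(1.1059) = 47.88°.

θ_B ≈ 47.88°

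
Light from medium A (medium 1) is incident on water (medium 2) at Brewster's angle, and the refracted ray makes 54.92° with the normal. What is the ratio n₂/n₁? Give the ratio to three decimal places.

n₂/n₁ ≈ 0.702

At Brewster incidence θ_B = 90° − θ_t = 90° − 54.92° = 35.08°.
tan θ_B = n₂/n₁, so n₂/n₁ = tan 35.08° = 0.702.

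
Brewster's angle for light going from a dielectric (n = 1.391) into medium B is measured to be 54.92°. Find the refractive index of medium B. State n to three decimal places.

n ≈ 1.981

At Brewster's angle, tan θ_B = n₂/n₁ with n₁ on the incident side (a dielectric) and n₂ on the transmitted side (medium B).
n₂ = n₁ tan θ_B = 1.391 × tan 54.92° = 1.981.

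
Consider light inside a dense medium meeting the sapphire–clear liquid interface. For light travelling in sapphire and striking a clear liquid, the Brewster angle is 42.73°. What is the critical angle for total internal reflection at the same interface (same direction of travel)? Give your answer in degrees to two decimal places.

θ_c ≈ 67.48°

From Brewster, n₂/n₁ = tan θ_B = tan 42.73° = 0.9237.
Then sin θ_c = n₂/n₁ = 0.9237, so θ_c = arcsin 0.9237 = 67.48°.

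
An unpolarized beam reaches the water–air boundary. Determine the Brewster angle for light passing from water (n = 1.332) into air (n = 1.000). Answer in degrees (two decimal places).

The reflected p-component vanishes when tan θ_B = n₂/n₁.
tan θ_B = n₂/n₁ = 1.000/1.332 = 0.7508.
θ_B = arctan(0.7508) = 36.90°.

θ_B ≈ 36.90°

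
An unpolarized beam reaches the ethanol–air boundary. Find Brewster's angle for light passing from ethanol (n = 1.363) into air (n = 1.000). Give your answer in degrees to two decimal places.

θ_B ≈ 36.27°

Here n₂/n₁ = 1.000/1.363 = 0.7337, and Brewster's law gives tan θ_B = n₂/n₁.
So θ_B = arctan 0.7337 = 36.27°.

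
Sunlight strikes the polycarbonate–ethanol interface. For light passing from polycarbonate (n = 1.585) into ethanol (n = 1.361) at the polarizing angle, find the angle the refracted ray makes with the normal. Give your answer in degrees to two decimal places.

tan θ_B = n₂/n₁ = 1.361/1.585 = 0.8587, so θ_B = 40.65°.
The refracted ray is perpendicular to the reflected ray, so θ_t = 90° − θ_B = 49.35°.

θ_t ≈ 49.35°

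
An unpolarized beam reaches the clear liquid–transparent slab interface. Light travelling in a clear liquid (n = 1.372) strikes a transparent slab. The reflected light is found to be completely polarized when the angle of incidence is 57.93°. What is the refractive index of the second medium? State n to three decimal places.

n ≈ 2.190

Brewster's law: tan θ_B = n₂/n₁ (light incident in a clear liquid, refracted into a transparent slab).
n₂ = n₁ tan θ_B = 1.372 × tan 57.93° = 2.190.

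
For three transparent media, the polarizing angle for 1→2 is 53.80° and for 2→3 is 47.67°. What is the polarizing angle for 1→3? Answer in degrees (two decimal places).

θ_B ≈ 56.31°

tan θ_B(1→2) = n₂/n₁ = tan 53.80° = 1.3663.
tan θ_B(2→3) = n₃/n₂ = tan 47.67° = 1.0978.
So n₃/n₁ = (n₂/n₁)(n₃/n₂) = 1.3663 × 1.0978 = 1.5000.
θ_B(1→3) = arctan(1.5000) = 56.31°.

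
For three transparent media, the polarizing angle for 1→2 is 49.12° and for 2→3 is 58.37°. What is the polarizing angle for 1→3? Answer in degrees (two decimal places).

θ_B ≈ 61.94°

Each Brewster angle gives a ratio: n₂/n₁ = tan 49.12° = 1.1552, n₃/n₂ = tan 58.37° = 1.6236.
n₃/n₁ = 1.8756. Then tan θ_B(1→3) = n₃/n₁, so θ_B(1→3) = arctan(1.8756) = 61.94°.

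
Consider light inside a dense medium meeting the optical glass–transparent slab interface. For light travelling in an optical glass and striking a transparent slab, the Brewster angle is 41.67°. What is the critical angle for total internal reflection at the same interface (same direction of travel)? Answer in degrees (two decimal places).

θ_c ≈ 62.88°

From Brewster, n₂/n₁ = tan θ_B = tan 41.67° = 0.8900.
Then sin θ_c = n₂/n₁ = 0.8900, so θ_c = arcsin 0.8900 = 62.88°.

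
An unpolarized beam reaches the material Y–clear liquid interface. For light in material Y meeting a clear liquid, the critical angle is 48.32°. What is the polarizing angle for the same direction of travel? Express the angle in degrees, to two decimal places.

θ_B ≈ 36.75°

sin θ_c = n₂/n₁, so n₂/n₁ = sin 48.32° = 0.7469.
Brewster: tan θ_B = n₂/n₁ = 0.7469.
θ_B = arctan(0.7469) = 36.75°.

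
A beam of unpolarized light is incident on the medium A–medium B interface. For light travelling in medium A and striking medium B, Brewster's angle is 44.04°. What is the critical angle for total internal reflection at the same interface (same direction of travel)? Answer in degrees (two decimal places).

tan θ_B = n₂/n₁ = tan 44.04° = 0.9670.
Total internal reflection: sin θ_c = n₂/n₁ = 0.9670.
θ_c = arcsin(0.9670) = 75.25°.

θ_c ≈ 75.25°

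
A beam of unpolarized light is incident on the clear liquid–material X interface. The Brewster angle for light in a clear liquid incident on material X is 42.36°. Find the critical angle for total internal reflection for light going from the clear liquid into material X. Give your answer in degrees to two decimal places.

tan θ_B = n₂/n₁ = tan 42.36° = 0.9118.
Total internal reflection: sin θ_c = n₂/n₁ = 0.9118.
θ_c = arcsin(0.9118) = 65.76°.

θ_c ≈ 65.76°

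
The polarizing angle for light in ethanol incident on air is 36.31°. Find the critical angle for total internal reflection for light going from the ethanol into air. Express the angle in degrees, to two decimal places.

tan θ_B = n₂/n₁ = tan 36.31° = 0.7348.
Total internal reflection: sin θ_c = n₂/n₁ = 0.7348.
θ_c = arcsin(0.7348) = 47.29°.

θ_c ≈ 47.29°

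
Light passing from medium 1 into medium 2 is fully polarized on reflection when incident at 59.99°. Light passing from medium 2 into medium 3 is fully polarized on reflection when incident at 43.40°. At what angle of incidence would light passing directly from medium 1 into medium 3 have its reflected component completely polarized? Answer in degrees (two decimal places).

θ_B ≈ 58.58°

Each Brewster angle gives a ratio: n₂/n₁ = tan 59.99° = 1.7314, n₃/n₂ = tan 43.40° = 0.9457.
Multiplying, n₃/n₁ = 1.7314 × 0.9457 = 1.6373, and θ_B(1→3) = arctan 1.6373 = 58.58°.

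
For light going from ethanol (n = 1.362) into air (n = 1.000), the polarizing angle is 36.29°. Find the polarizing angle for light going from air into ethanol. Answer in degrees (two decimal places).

θ_B' ≈ 53.71°

The two Brewster angles are complementary: θ_B' = 90° − θ_B = 90° − 36.29° = 53.71°.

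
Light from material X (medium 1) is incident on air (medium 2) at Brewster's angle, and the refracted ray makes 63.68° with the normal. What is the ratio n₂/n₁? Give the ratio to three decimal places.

At Brewster incidence θ_B = 90° − θ_t = 90° − 63.68° = 26.32°.
Then n₂/n₁ = tan θ_B = tan 26.32° = 0.495.

n₂/n₁ ≈ 0.495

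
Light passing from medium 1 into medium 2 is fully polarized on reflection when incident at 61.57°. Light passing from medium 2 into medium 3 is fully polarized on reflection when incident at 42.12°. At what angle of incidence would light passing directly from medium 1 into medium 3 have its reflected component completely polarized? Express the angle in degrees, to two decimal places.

θ_B ≈ 59.09°

n₂/n₁ = tan 61.57° = 1.8471 and n₃/n₂ = tan 42.12° = 0.9042.
So n₃/n₁ = (n₂/n₁)(n₃/n₂) = 1.8471 × 0.9042 = 1.6702.
θ_B(1→3) = arctan(1.6702) = 59.09°.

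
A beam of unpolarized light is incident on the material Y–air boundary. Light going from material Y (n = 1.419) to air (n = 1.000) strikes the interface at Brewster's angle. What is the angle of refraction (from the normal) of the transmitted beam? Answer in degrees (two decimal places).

First find Brewster's angle: tan θ_B = 1.000/1.419 = 0.7047, giving θ_B = 35.17°.
The refracted ray is perpendicular to the reflected ray, so θ_t = 90° − θ_B = 54.83°.

θ_t ≈ 54.83°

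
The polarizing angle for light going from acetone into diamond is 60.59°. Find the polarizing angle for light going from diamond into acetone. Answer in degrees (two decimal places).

θ_B' ≈ 29.41°

Reversing the direction swaps n₁ and n₂, so tan θ_B' = 1/tan θ_B and θ_B' = 90° − θ_B.
Hence θ_B' = 90° − 60.59° = 29.41°.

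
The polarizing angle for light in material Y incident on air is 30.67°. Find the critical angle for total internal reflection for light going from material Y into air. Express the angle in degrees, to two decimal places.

θ_c ≈ 36.37°

From Brewster, n₂/n₁ = tan θ_B = tan 30.67° = 0.5930.
Then sin θ_c = n₂/n₁ = 0.5930, so θ_c = arcsin 0.5930 = 36.37°.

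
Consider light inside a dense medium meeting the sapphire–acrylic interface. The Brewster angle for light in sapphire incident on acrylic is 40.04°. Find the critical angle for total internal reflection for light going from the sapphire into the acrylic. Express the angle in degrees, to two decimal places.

θ_c ≈ 57.17°

n₂/n₁ = tan 40.04° = 0.8403; the critical angle satisfies sin θ_c = n₂/n₁.
θ_c = arcsin(0.8403) = 57.17°.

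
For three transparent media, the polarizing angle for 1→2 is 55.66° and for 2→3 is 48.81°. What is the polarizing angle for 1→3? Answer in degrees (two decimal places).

tan θ_B(1→2) = n₂/n₁ = tan 55.66° = 1.4637.
tan θ_B(2→3) = n₃/n₂ = tan 48.81° = 1.1427.
n₃/n₁ = 1.6726. Then tan θ_B(1→3) = n₃/n₁, so θ_B(1→3) = arctan(1.6726) = 59.13°.

θ_B ≈ 59.13°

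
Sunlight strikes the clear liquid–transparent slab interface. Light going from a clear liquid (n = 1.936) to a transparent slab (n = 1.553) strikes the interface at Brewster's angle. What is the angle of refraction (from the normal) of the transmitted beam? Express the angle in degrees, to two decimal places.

First find Brewster's angle: tan θ_B = 1.553/1.936 = 0.8022, giving θ_B = 38.74°.
Since θ_B + θ_t = 90° at Brewster incidence, θ_t = 90° − 38.74° = 51.26°.

θ_t ≈ 51.26°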